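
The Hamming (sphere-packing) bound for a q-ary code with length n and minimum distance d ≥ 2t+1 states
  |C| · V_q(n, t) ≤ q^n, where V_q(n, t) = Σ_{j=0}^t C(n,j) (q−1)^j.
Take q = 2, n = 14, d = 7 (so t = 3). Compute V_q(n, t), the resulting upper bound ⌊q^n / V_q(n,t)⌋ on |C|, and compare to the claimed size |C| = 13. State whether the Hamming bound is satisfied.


V_q(n, t) = 470, q^n = 16384, Hamming bound = 34, |C| = 13 ≤ bound (satisfied).

Step 1: Compute V_q(n, t) = Σ_{j=0}^3 C(n, j) (q−1)^j.
  j = 0: C(14,0)·(1)^0 = 1·1 = 1.
  j = 1: C(14,1)·(1)^1 = 14·1 = 14.
  j = 2: C(14,2)·(1)^2 = 91·1 = 91.
  j = 3: C(14,3)·(1)^3 = 364·1 = 364.
  V_q(n, t) = 1 + 14 + 91 + 364 = 470.
Step 2: q^n = 2^14 = 16384.
Step 3: Hamming bound ⌊q^n / V_q(n,t)⌋ = ⌊16384/470⌋ = 34.
Step 4: Compare |C| = 13 to 34: satisfied.
The claimed |C| lies below the Hamming bound.


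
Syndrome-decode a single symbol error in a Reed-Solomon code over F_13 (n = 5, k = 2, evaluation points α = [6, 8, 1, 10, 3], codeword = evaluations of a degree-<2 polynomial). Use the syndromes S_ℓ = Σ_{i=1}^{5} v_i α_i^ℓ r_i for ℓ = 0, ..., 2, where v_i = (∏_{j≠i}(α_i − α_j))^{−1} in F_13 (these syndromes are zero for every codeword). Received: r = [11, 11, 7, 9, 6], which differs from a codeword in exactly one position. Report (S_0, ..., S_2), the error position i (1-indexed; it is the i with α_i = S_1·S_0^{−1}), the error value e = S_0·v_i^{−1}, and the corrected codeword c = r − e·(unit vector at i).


S = (9, 7, 4), error at position 2, error magnitude e = 1, c = [11, 10, 7, 9, 6].

Step 1: column multipliers v_i = (∏_{j≠i}(α_i − α_j))^{−1} mod 13.
  i = 1 (α = 6): (6−8)(6−1)(6−10)(6−3) = (−2)·5·(−4)·3 = 120 ≡ 3, so v_1 = 3^{−1} = 9 (mod 13).
  i = 2 (α = 8): (8−6)(8−1)(8−10)(8−3) = 2·7·(−2)·5 = −140 ≡ 3, so v_2 = 3^{−1} = 9 (mod 13).
  i = 3 (α = 1): (1−6)(1−8)(1−10)(1−3) = (−5)·(−7)·(−9)·(−2) = 630 ≡ 6, so v_3 = 6^{−1} = 11 (mod 13).
  i = 4 (α = 10): (10−6)(10−8)(10−1)(10−3) = 4·2·9·7 = 504 ≡ 10, so v_4 = 10^{−1} = 4 (mod 13).
  i = 5 (α = 3): (3−6)(3−8)(3−1)(3−10) = (−3)·(−5)·2·(−7) = −210 ≡ 11, so v_5 = 11^{−1} = 6 (mod 13).
  v = [9, 9, 11, 4, 6].
Step 2: syndromes of r = [11, 11, 7, 9, 6] (all sums mod 13).
  S_0 = Σ v_i r_i = 9·11 + 9·11 + 11·7 + 4·9 + 6·6 = 347 ≡ 9.
  S_1 = Σ v_i α_i r_i = 9·6·11 + 9·8·11 + 11·1·7 + 4·10·9 + 6·3·6 = 1931 ≡ 7.
  α_i^2 mod 13 = [10, 12, 1, 9, 9].
  S_2 = Σ v_i α_i^2 r_i = 9·10·11 + 9·12·11 + 11·1·7 + 4·9·9 + 6·9·6 = 2903 ≡ 4.
  S = (9, 7, 4) ≠ 0, so r is not a codeword (an error is present).
Step 3: locate the error. For a single error e at position i, S_ℓ = v_i·e·α_i^ℓ, so α_err = S_1/S_0.
  S_0^{−1} = 9^{−1} = 3 (mod 13), so α_err = 7·3 = 21 ≡ 8 = α_2. Error position i = 2.
  Consistency check: S_2/S_1 = 4·2 = 8 ≡ 8 = α_err ✓ (single-error assumption holds).
Step 4: error magnitude e = S_0/v_2 = S_0·∏_{j≠2}(α_2 − α_j) = 9·3 = 27 ≡ 1 (mod 13).
Step 5: correct position 2: c_2 = r_2 − e = 11 − 1 ≡ 10 (mod 13). Hence c = [11, 10, 7, 9, 6].
  Check: interpolating c through the α_i gives m(x) = 1 + 6·x (degree < 2) with m(α_i) = c_i for every i, so c is indeed a codeword.


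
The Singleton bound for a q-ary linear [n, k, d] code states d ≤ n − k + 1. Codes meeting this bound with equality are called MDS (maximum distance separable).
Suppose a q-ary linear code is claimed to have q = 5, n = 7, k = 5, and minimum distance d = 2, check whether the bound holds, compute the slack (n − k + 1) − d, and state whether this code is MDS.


Singleton RHS = n − k + 1 = 3, slack = 1, bound satisfied, not MDS.

Singleton bound: d ≤ n − k + 1.
Here n = 7, k = 5, so n − k + 1 = 3.
Given d = 2, check d ≤ 3: YES.
Slack = (n − k + 1) − d = 1.
The code is NOT MDS (slack = 1 > 0).
Description: the claimed parameters are [7, 5, 2]_5; such a code would be non-MDS.


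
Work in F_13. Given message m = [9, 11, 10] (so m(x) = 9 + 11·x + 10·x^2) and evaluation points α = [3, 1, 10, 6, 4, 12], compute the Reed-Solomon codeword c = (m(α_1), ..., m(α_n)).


c = [2, 4, 1, 6, 5, 8]

Message polynomial: m(x) = 9 + 11·x + 10·x^2 (mod 13).
For each evaluation point α_i, compute m(α_i) mod 13:
  α_1 = 3: Horner steps 10 → 2 → 2, so m(3) = 2.
  α_2 = 1: Horner steps 10 → 8 → 4, so m(1) = 4.
  α_3 = 10: Horner steps 10 → 7 → 1, so m(10) = 1.
  α_4 = 6: Horner steps 10 → 6 → 6, so m(6) = 6.
  α_5 = 4: Horner steps 10 → 12 → 5, so m(4) = 5.
  α_6 = 12: Horner steps 10 → 1 → 8, so m(12) = 8.
Codeword c = [2, 4, 1, 6, 5, 8] ∈ F_13^6.


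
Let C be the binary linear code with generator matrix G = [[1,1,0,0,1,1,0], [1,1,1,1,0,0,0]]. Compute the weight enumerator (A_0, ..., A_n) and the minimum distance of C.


Weight distribution: A_0 = 1, A_4 = 3. Minimum distance d = 4.

Enumerate all 2^2 = 4 messages m ∈ F_2^2.
For each, compute codeword c = mG in F_2^7, then tally its weight.
  m = 00 → c = 0000000, weight = 0.
  m = 10 → c = 1100110, weight = 4.
  m = 01 → c = 1111000, weight = 4.
  m = 11 → c = 0011110, weight = 4.
Tally weights:
  weight 0: 1 codewords.
  weight 4: 3 codewords.
Minimum distance d = smallest w > 0 with A_w > 0 = 4.
Sanity: Σ A_w = 4 = 2^2 = 4 ✓.


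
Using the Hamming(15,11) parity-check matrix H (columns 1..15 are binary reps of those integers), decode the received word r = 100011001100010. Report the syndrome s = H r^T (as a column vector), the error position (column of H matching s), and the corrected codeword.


s = (1, 1, 1, 1)^T, error position = 15, corrected codeword c = 100011001100011

Compute s = H r^T mod 2 one row at a time:
  s_1 = 0 + 1 + 1 + 0 + 0 + 0 + 1 + 0 = 3 ≡ 1 (mod 2).
  s_2 = 0 + 1 + 1 + 0 + 0 + 0 + 1 + 0 = 3 ≡ 1 (mod 2).
  s_3 = 0 + 0 + 1 + 0 + 1 + 0 + 1 + 0 = 3 ≡ 1 (mod 2).
  s_4 = 1 + 0 + 1 + 0 + 1 + 0 + 0 + 0 = 3 ≡ 1 (mod 2).
s = (1, 1, 1, 1)^T — this equals column 15 of H (binary 1111), so error is at position 15.
Correct: flip bit 15 of r = 100011001100010 to get c = 100011001100011.


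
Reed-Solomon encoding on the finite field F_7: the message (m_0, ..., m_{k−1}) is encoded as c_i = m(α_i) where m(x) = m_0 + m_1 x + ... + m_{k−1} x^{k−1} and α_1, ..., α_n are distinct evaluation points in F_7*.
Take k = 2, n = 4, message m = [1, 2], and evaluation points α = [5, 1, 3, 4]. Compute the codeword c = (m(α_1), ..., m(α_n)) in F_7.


c = [4, 3, 0, 2]

Message polynomial: m(x) = 1 + 2·x (mod 7).
For each evaluation point α_i, compute m(α_i) mod 7:
  α_1 = 5: Horner steps 2 → 4, so m(5) = 4.
  α_2 = 1: Horner steps 2 → 3, so m(1) = 3.
  α_3 = 3: Horner steps 2 → 0, so m(3) = 0.
  α_4 = 4: Horner steps 2 → 2, so m(4) = 2.
Codeword c = [4, 3, 0, 2] ∈ F_7^4.


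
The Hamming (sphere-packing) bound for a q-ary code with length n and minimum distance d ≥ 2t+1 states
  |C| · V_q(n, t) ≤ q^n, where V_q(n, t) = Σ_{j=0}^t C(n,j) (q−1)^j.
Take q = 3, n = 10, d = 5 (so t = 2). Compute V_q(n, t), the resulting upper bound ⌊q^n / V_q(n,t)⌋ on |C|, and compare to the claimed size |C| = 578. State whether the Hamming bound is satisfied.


V_q(n, t) = 201, q^n = 59049, Hamming bound = 293, |C| = 578 > bound (violated).

Step 1: Compute V_q(n, t) = Σ_{j=0}^2 C(n, j) (q−1)^j.
  j = 0: C(10,0)·(2)^0 = 1·1 = 1.
  j = 1: C(10,1)·(2)^1 = 10·2 = 20.
  j = 2: C(10,2)·(2)^2 = 45·4 = 180.
  V_q(n, t) = 1 + 20 + 180 = 201.
Step 2: q^n = 3^10 = 59049.
Step 3: Hamming bound ⌊q^n / V_q(n,t)⌋ = ⌊59049/201⌋ = 293.
Step 4: Compare |C| = 578 to 293: violated.
The claimed |C| lies above the Hamming bound, so no 3-ary code of length 10 with d ≥ 5 can have 578 codewords.


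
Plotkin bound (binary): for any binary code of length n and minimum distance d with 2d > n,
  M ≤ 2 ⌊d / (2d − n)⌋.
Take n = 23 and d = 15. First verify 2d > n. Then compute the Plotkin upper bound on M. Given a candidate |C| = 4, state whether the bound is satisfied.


Plotkin bound M ≤ 4; given |C| = 4 ≤ bound (satisfied).

Check applicability: 2d = 30, n = 23.
2d − n = 7 > 0, so Plotkin applies.
Compute d/(2d−n) = 15/7 ≈ 2.1429.
⌊d/(2d−n)⌋ = 2.
Plotkin bound: M ≤ 2·2 = 4.
Given |C| = 4, check: satisfied.
This |C| is at the Plotkin bound.


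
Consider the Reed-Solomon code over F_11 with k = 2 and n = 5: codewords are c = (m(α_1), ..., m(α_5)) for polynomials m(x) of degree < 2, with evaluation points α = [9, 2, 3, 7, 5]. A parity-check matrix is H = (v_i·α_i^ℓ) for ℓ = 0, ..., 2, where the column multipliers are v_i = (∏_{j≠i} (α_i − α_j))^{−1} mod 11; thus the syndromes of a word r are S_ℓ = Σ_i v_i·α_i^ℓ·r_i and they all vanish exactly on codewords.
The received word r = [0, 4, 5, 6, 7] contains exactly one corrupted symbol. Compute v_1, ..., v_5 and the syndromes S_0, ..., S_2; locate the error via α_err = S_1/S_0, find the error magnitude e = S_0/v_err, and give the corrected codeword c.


S = (1, 7, 5), error at position 4, error magnitude e = 8, c = [0, 4, 5, 9, 7].

Step 1: column multipliers v_i = (∏_{j≠i}(α_i − α_j))^{−1} mod 11.
  i = 1 (α = 9): (9−2)(9−3)(9−7)(9−5) = 7·6·2·4 = 336 ≡ 6, so v_1 = 6^{−1} = 2 (mod 11).
  i = 2 (α = 2): (2−9)(2−3)(2−7)(2−5) = (−7)·(−1)·(−5)·(−3) = 105 ≡ 6, so v_2 = 6^{−1} = 2 (mod 11).
  i = 3 (α = 3): (3−9)(3−2)(3−7)(3−5) = (−6)·1·(−4)·(−2) = −48 ≡ 7, so v_3 = 7^{−1} = 8 (mod 11).
  i = 4 (α = 7): (7−9)(7−2)(7−3)(7−5) = (−2)·5·4·2 = −80 ≡ 8, so v_4 = 8^{−1} = 7 (mod 11).
  i = 5 (α = 5): (5−9)(5−2)(5−3)(5−7) = (−4)·3·2·(−2) = 48 ≡ 4, so v_5 = 4^{−1} = 3 (mod 11).
  v = [2, 2, 8, 7, 3].
Step 2: syndromes of r = [0, 4, 5, 6, 7] (all sums mod 11).
  S_0 = Σ v_i r_i = 2·0 + 2·4 + 8·5 + 7·6 + 3·7 = 111 ≡ 1.
  S_1 = Σ v_i α_i r_i = 2·9·0 + 2·2·4 + 8·3·5 + 7·7·6 + 3·5·7 = 535 ≡ 7.
  α_i^2 mod 11 = [4, 4, 9, 5, 3].
  S_2 = Σ v_i α_i^2 r_i = 2·4·0 + 2·4·4 + 8·9·5 + 7·5·6 + 3·3·7 = 665 ≡ 5.
  S = (1, 7, 5) ≠ 0, so r is not a codeword (an error is present).
Step 3: locate the error. For a single error e at position i, S_ℓ = v_i·e·α_i^ℓ, so α_err = S_1/S_0.
  S_0^{−1} = 1^{−1} = 1 (mod 11), so α_err = 7·1 = 7 ≡ 7 = α_4. Error position i = 4.
  Consistency check: S_2/S_1 = 5·8 = 40 ≡ 7 = α_err ✓ (single-error assumption holds).
Step 4: error magnitude e = S_0/v_4 = S_0·∏_{j≠4}(α_4 − α_j) = 1·8 = 8 ≡ 8 (mod 11).
Step 5: correct position 4: c_4 = r_4 − e = 6 − 8 ≡ 9 (mod 11). Hence c = [0, 4, 5, 9, 7].
  Check: interpolating c through the α_i gives m(x) = 2 + 1·x (degree < 2) with m(α_i) = c_i for every i, so c is indeed a codeword.


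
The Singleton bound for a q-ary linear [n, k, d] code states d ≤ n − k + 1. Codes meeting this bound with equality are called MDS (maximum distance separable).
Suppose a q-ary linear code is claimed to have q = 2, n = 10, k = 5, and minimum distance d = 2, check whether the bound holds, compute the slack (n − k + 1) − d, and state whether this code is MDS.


Singleton RHS = n − k + 1 = 6, slack = 4, bound satisfied, not MDS.

Singleton bound: d ≤ n − k + 1.
Here n = 10, k = 5, so n − k + 1 = 6.
Given d = 2, check d ≤ 6: YES.
Slack = (n − k + 1) − d = 4.
The code is NOT MDS (slack = 4 > 0).
Description: the claimed parameters are [10, 5, 2]_2; such a code would be non-MDS.


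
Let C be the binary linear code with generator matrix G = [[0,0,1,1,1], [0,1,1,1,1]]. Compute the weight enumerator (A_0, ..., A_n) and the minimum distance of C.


Weight distribution: A_0 = 1, A_1 = 1, A_3 = 1, A_4 = 1. Minimum distance d = 1.

Enumerate all 2^2 = 4 messages m ∈ F_2^2.
For each, compute codeword c = mG in F_2^5, then tally its weight.
  m = 00 → c = 00000, weight = 0.
  m = 10 → c = 00111, weight = 3.
  m = 01 → c = 01111, weight = 4.
  m = 11 → c = 01000, weight = 1.
Tally weights:
  weight 0: 1 codewords.
  weight 1: 1 codewords.
  weight 3: 1 codewords.
  weight 4: 1 codewords.
Minimum distance d = smallest w > 0 with A_w > 0 = 1.
Sanity: Σ A_w = 4 = 2^2 = 4 ✓.


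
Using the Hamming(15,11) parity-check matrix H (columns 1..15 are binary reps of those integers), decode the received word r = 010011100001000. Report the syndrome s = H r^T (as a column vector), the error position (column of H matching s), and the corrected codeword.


s = (1, 0, 1, 0)^T, error position = 10, corrected codeword c = 010011100101000

Compute s = H r^T mod 2 one row at a time:
  s_1 = 0 + 0 + 0 + 0 + 1 + 0 + 0 + 0 = 1 ≡ 1 (mod 2).
  s_2 = 0 + 1 + 1 + 1 + 1 + 0 + 0 + 0 = 4 ≡ 0 (mod 2).
  s_3 = 1 + 0 + 1 + 1 + 0 + 0 + 0 + 0 = 3 ≡ 1 (mod 2).
  s_4 = 0 + 0 + 1 + 1 + 0 + 0 + 0 + 0 = 2 ≡ 0 (mod 2).
s = (1, 0, 1, 0)^T — this equals column 10 of H (binary 1010), so error is at position 10.
Correct: flip bit 10 of r = 010011100001000 to get c = 010011100101000.


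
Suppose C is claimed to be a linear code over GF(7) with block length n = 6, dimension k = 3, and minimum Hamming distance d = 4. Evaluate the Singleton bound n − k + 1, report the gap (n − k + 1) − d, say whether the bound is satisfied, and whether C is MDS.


Singleton RHS = n − k + 1 = 4, slack = 0, bound satisfied, MDS.

Singleton bound: d ≤ n − k + 1.
Here n = 6, k = 3, so n − k + 1 = 4.
Given d = 4, check d ≤ 4: YES.
Slack = (n − k + 1) − d = 0.
The code is MDS (slack = 0).
Description: the claimed parameters are [6, 3, 4]_7; such a code would be MDS (meets Singleton bound).


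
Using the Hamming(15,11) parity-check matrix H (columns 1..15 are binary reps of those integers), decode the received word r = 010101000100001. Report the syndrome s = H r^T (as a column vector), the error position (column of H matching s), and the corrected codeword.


s = (0, 1, 0, 1)^T, error position = 5, corrected codeword c = 010111000100001

Compute s = H r^T mod 2 one row at a time:
  s_1 = 0 + 0 + 1 + 0 + 0 + 0 + 0 + 1 = 2 ≡ 0 (mod 2).
  s_2 = 1 + 0 + 1 + 0 + 0 + 0 + 0 + 1 = 3 ≡ 1 (mod 2).
  s_3 = 1 + 0 + 1 + 0 + 1 + 0 + 0 + 1 = 4 ≡ 0 (mod 2).
  s_4 = 0 + 0 + 0 + 0 + 0 + 0 + 0 + 1 = 1 ≡ 1 (mod 2).
s = (0, 1, 0, 1)^T — this equals column 5 of H (binary 0101), so error is at position 5.
Correct: flip bit 5 of r = 010101000100001 to get c = 010111000100001.


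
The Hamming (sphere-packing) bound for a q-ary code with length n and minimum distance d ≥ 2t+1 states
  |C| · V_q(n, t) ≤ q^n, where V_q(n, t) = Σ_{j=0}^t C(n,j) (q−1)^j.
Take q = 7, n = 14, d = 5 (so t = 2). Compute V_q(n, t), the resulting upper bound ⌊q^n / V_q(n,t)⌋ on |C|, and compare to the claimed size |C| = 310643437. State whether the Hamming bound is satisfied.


V_q(n, t) = 3361, q^n = 678223072849, Hamming bound = 201792047, |C| = 310643437 > bound (violated).

Step 1: Compute V_q(n, t) = Σ_{j=0}^2 C(n, j) (q−1)^j.
  j = 0: C(14,0)·(6)^0 = 1·1 = 1.
  j = 1: C(14,1)·(6)^1 = 14·6 = 84.
  j = 2: C(14,2)·(6)^2 = 91·36 = 3276.
  V_q(n, t) = 1 + 84 + 3276 = 3361.
Step 2: q^n = 7^14 = 678223072849.
Step 3: Hamming bound ⌊q^n / V_q(n,t)⌋ = ⌊678223072849/3361⌋ = 201792047.
Step 4: Compare |C| = 310643437 to 201792047: violated.
The claimed |C| lies above the Hamming bound, so no 7-ary code of length 14 with d ≥ 5 can have 310643437 codewords.


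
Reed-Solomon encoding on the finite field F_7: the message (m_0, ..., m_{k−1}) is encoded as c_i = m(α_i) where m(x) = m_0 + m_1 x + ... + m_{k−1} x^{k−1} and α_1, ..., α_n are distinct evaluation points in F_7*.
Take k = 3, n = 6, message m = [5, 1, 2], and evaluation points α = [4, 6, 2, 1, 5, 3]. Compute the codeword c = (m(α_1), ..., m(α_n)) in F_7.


c = [6, 6, 1, 1, 4, 5]

Message polynomial: m(x) = 5 + 1·x + 2·x^2 (mod 7).
For each evaluation point α_i, compute m(α_i) mod 7:
  α_1 = 4: Horner steps 2 → 2 → 6, so m(4) = 6.
  α_2 = 6: Horner steps 2 → 6 → 6, so m(6) = 6.
  α_3 = 2: Horner steps 2 → 5 → 1, so m(2) = 1.
  α_4 = 1: Horner steps 2 → 3 → 1, so m(1) = 1.
  α_5 = 5: Horner steps 2 → 4 → 4, so m(5) = 4.
  α_6 = 3: Horner steps 2 → 0 → 5, so m(3) = 5.
Codeword c = [6, 6, 1, 1, 4, 5] ∈ F_7^6.


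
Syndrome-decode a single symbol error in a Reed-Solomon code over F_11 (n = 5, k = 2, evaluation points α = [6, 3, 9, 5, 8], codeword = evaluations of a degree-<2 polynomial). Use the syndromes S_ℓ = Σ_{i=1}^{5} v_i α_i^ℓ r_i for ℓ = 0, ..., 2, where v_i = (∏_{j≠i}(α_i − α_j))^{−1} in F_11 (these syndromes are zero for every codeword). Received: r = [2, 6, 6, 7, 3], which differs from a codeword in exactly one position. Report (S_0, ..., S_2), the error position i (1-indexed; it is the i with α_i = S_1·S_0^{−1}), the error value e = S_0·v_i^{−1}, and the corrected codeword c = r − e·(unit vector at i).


S = (5, 1, 9), error at position 3, error magnitude e = 8, c = [2, 6, 9, 7, 3].

Step 1: column multipliers v_i = (∏_{j≠i}(α_i − α_j))^{−1} mod 11.
  i = 1 (α = 6): (6−3)(6−9)(6−5)(6−8) = 3·(−3)·1·(−2) = 18 ≡ 7, so v_1 = 7^{−1} = 8 (mod 11).
  i = 2 (α = 3): (3−6)(3−9)(3−5)(3−8) = (−3)·(−6)·(−2)·(−5) = 180 ≡ 4, so v_2 = 4^{−1} = 3 (mod 11).
  i = 3 (α = 9): (9−6)(9−3)(9−5)(9−8) = 3·6·4·1 = 72 ≡ 6, so v_3 = 6^{−1} = 2 (mod 11).
  i = 4 (α = 5): (5−6)(5−3)(5−9)(5−8) = (−1)·2·(−4)·(−3) = −24 ≡ 9, so v_4 = 9^{−1} = 5 (mod 11).
  i = 5 (α = 8): (8−6)(8−3)(8−9)(8−5) = 2·5·(−1)·3 = −30 ≡ 3, so v_5 = 3^{−1} = 4 (mod 11).
  v = [8, 3, 2, 5, 4].
Step 2: syndromes of r = [2, 6, 6, 7, 3] (all sums mod 11).
  S_0 = Σ v_i r_i = 8·2 + 3·6 + 2·6 + 5·7 + 4·3 = 93 ≡ 5.
  S_1 = Σ v_i α_i r_i = 8·6·2 + 3·3·6 + 2·9·6 + 5·5·7 + 4·8·3 = 529 ≡ 1.
  α_i^2 mod 11 = [3, 9, 4, 3, 9].
  S_2 = Σ v_i α_i^2 r_i = 8·3·2 + 3·9·6 + 2·4·6 + 5·3·7 + 4·9·3 = 471 ≡ 9.
  S = (5, 1, 9) ≠ 0, so r is not a codeword (an error is present).
Step 3: locate the error. For a single error e at position i, S_ℓ = v_i·e·α_i^ℓ, so α_err = S_1/S_0.
  S_0^{−1} = 5^{−1} = 9 (mod 11), so α_err = 1·9 = 9 ≡ 9 = α_3. Error position i = 3.
  Consistency check: S_2/S_1 = 9·1 = 9 ≡ 9 = α_err ✓ (single-error assumption holds).
Step 4: error magnitude e = S_0/v_3 = S_0·∏_{j≠3}(α_3 − α_j) = 5·6 = 30 ≡ 8 (mod 11).
Step 5: correct position 3: c_3 = r_3 − e = 6 − 8 ≡ 9 (mod 11). Hence c = [2, 6, 9, 7, 3].
  Check: interpolating c through the α_i gives m(x) = 10 + 6·x (degree < 2) with m(α_i) = c_i for every i, so c is indeed a codeword.


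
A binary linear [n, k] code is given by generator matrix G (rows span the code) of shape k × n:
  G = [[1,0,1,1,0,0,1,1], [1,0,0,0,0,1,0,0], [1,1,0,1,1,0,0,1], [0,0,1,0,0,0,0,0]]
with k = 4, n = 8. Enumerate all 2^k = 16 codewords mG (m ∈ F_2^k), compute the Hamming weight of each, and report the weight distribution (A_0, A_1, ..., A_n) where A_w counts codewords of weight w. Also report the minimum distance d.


Weight distribution: A_0 = 1, A_1 = 1, A_2 = 1, A_3 = 2, A_4 = 3, A_5 = 5, A_6 = 3. Minimum distance d = 1.

Enumerate all 2^4 = 16 messages m ∈ F_2^4.
For each, compute codeword c = mG in F_2^8, then tally its weight.
  m = 0000 → c = 00000000, weight = 0.
  m = 1000 → c = 10110011, weight = 5.
  m = 0100 → c = 10000100, weight = 2.
  m = 1100 → c = 00110111, weight = 5.
  m = 0010 → c = 11011001, weight = 5.
  m = 1010 → c = 01101010, weight = 4.
  m = 0110 → c = 01011101, weight = 5.
  m = 1110 → c = 11101110, weight = 6.
  m = 0001 → c = 00100000, weight = 1.
  m = 1001 → c = 10010011, weight = 4.
  m = 0101 → c = 10100100, weight = 3.
  m = 1101 → c = 00010111, weight = 4.
  m = 0011 → c = 11111001, weight = 6.
  m = 1011 → c = 01001010, weight = 3.
  m = 0111 → c = 01111101, weight = 6.
  m = 1111 → c = 11001110, weight = 5.
Tally weights:
  weight 0: 1 codewords.
  weight 1: 1 codewords.
  weight 2: 1 codewords.
  weight 3: 2 codewords.
  weight 4: 3 codewords.
  weight 5: 5 codewords.
  weight 6: 3 codewords.
Minimum distance d = smallest w > 0 with A_w > 0 = 1.
Sanity: Σ A_w = 16 = 2^4 = 16 ✓.


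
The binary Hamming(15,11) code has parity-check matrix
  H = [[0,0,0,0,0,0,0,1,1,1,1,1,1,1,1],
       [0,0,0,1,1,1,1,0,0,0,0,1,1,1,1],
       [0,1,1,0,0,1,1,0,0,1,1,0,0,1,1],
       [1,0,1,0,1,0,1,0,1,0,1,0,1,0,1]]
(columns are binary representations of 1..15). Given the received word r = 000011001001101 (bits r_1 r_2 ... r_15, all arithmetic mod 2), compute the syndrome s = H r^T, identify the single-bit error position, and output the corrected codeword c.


s = (0, 1, 0, 0)^T, error position = 4, corrected codeword c = 000111001001101

Compute s = H r^T mod 2 one row at a time:
  s_1 = 0 + 1 + 0 + 0 + 1 + 1 + 0 + 1 = 4 ≡ 0 (mod 2).
  s_2 = 0 + 1 + 1 + 0 + 1 + 1 + 0 + 1 = 5 ≡ 1 (mod 2).
  s_3 = 0 + 0 + 1 + 0 + 0 + 0 + 0 + 1 = 2 ≡ 0 (mod 2).
  s_4 = 0 + 0 + 1 + 0 + 1 + 0 + 1 + 1 = 4 ≡ 0 (mod 2).
s = (0, 1, 0, 0)^T — this equals column 4 of H (binary 0100), so error is at position 4.
Correct: flip bit 4 of r = 000011001001101 to get c = 000111001001101.


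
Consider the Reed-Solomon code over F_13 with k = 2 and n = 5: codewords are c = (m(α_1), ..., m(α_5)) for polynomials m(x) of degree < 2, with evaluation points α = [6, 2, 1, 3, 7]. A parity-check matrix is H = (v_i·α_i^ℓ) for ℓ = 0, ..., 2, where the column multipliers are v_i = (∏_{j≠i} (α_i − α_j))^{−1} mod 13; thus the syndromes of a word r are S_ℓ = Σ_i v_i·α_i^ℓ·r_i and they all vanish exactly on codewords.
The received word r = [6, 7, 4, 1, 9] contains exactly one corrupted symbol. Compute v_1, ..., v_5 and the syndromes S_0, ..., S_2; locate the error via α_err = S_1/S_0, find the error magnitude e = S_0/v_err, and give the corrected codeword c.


S = (11, 7, 8), error at position 4, error magnitude e = 4, c = [6, 7, 4, 10, 9].

Step 1: column multipliers v_i = (∏_{j≠i}(α_i − α_j))^{−1} mod 13.
  i = 1 (α = 6): (6−2)(6−1)(6−3)(6−7) = 4·5·3·(−1) = −60 ≡ 5, so v_1 = 5^{−1} = 8 (mod 13).
  i = 2 (α = 2): (2−6)(2−1)(2−3)(2−7) = (−4)·1·(−1)·(−5) = −20 ≡ 6, so v_2 = 6^{−1} = 11 (mod 13).
  i = 3 (α = 1): (1−6)(1−2)(1−3)(1−7) = (−5)·(−1)·(−2)·(−6) = 60 ≡ 8, so v_3 = 8^{−1} = 5 (mod 13).
  i = 4 (α = 3): (3−6)(3−2)(3−1)(3−7) = (−3)·1·2·(−4) = 24 ≡ 11, so v_4 = 11^{−1} = 6 (mod 13).
  i = 5 (α = 7): (7−6)(7−2)(7−1)(7−3) = 1·5·6·4 = 120 ≡ 3, so v_5 = 3^{−1} = 9 (mod 13).
  v = [8, 11, 5, 6, 9].
Step 2: syndromes of r = [6, 7, 4, 1, 9] (all sums mod 13).
  S_0 = Σ v_i r_i = 8·6 + 11·7 + 5·4 + 6·1 + 9·9 = 232 ≡ 11.
  S_1 = Σ v_i α_i r_i = 8·6·6 + 11·2·7 + 5·1·4 + 6·3·1 + 9·7·9 = 1047 ≡ 7.
  α_i^2 mod 13 = [10, 4, 1, 9, 10].
  S_2 = Σ v_i α_i^2 r_i = 8·10·6 + 11·4·7 + 5·1·4 + 6·9·1 + 9·10·9 = 1672 ≡ 8.
  S = (11, 7, 8) ≠ 0, so r is not a codeword (an error is present).
Step 3: locate the error. For a single error e at position i, S_ℓ = v_i·e·α_i^ℓ, so α_err = S_1/S_0.
  S_0^{−1} = 11^{−1} = 6 (mod 13), so α_err = 7·6 = 42 ≡ 3 = α_4. Error position i = 4.
  Consistency check: S_2/S_1 = 8·2 = 16 ≡ 3 = α_err ✓ (single-error assumption holds).
Step 4: error magnitude e = S_0/v_4 = S_0·∏_{j≠4}(α_4 − α_j) = 11·11 = 121 ≡ 4 (mod 13).
Step 5: correct position 4: c_4 = r_4 − e = 1 − 4 ≡ 10 (mod 13). Hence c = [6, 7, 4, 10, 9].
  Check: interpolating c through the α_i gives m(x) = 1 + 3·x (degree < 2) with m(α_i) = c_i for every i, so c is indeed a codeword.


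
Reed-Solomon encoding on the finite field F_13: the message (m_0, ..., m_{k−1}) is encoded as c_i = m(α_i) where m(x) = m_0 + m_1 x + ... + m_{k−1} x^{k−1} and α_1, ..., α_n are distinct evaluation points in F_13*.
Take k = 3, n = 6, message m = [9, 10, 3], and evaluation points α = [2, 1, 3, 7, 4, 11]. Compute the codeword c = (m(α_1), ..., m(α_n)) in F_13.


c = [2, 9, 1, 5, 6, 1]

Message polynomial: m(x) = 9 + 10·x + 3·x^2 (mod 13).
For each evaluation point α_i, compute m(α_i) mod 13:
  α_1 = 2: Horner steps 3 → 3 → 2, so m(2) = 2.
  α_2 = 1: Horner steps 3 → 0 → 9, so m(1) = 9.
  α_3 = 3: Horner steps 3 → 6 → 1, so m(3) = 1.
  α_4 = 7: Horner steps 3 → 5 → 5, so m(7) = 5.
  α_5 = 4: Horner steps 3 → 9 → 6, so m(4) = 6.
  α_6 = 11: Horner steps 3 → 4 → 1, so m(11) = 1.
Codeword c = [2, 9, 1, 5, 6, 1] ∈ F_13^6.


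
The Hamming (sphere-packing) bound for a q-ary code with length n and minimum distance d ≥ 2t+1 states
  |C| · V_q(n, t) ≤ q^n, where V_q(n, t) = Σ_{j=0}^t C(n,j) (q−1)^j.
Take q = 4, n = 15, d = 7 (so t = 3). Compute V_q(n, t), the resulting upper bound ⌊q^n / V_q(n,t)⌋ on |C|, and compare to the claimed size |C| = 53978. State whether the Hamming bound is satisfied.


V_q(n, t) = 13276, q^n = 1073741824, Hamming bound = 80878, |C| = 53978 ≤ bound (satisfied).

Step 1: Compute V_q(n, t) = Σ_{j=0}^3 C(n, j) (q−1)^j.
  j = 0: C(15,0)·(3)^0 = 1·1 = 1.
  j = 1: C(15,1)·(3)^1 = 15·3 = 45.
  j = 2: C(15,2)·(3)^2 = 105·9 = 945.
  j = 3: C(15,3)·(3)^3 = 455·27 = 12285.
  V_q(n, t) = 1 + 45 + 945 + 12285 = 13276.
Step 2: q^n = 4^15 = 1073741824.
Step 3: Hamming bound ⌊q^n / V_q(n,t)⌋ = ⌊1073741824/13276⌋ = 80878.
Step 4: Compare |C| = 53978 to 80878: satisfied.
The claimed |C| lies below the Hamming bound.


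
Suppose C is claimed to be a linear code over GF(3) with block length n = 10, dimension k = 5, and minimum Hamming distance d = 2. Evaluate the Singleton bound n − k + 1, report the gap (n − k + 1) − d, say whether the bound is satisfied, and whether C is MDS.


Singleton RHS = n − k + 1 = 6, slack = 4, bound satisfied, not MDS.

Singleton bound: d ≤ n − k + 1.
Here n = 10, k = 5, so n − k + 1 = 6.
Given d = 2, check d ≤ 6: YES.
Slack = (n − k + 1) − d = 4.
The code is NOT MDS (slack = 4 > 0).
Description: the claimed parameters are [10, 5, 2]_3; such a code would be non-MDS.


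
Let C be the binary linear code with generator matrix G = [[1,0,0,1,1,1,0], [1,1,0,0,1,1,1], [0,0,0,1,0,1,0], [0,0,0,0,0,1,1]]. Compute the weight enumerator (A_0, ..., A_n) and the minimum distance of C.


Weight distribution: A_0 = 1, A_1 = 1, A_2 = 4, A_3 = 4, A_4 = 3, A_5 = 3. Minimum distance d = 1.

Enumerate all 2^4 = 16 messages m ∈ F_2^4.
For each, compute codeword c = mG in F_2^7, then tally its weight.
  m = 0000 → c = 0000000, weight = 0.
  m = 1000 → c = 1001110, weight = 4.
  m = 0100 → c = 1100111, weight = 5.
  m = 1100 → c = 0101001, weight = 3.
  m = 0010 → c = 0001010, weight = 2.
  m = 1010 → c = 1000100, weight = 2.
  m = 0110 → c = 1101101, weight = 5.
  m = 1110 → c = 0100011, weight = 3.
  m = 0001 → c = 0000011, weight = 2.
  m = 1001 → c = 1001101, weight = 4.
  m = 0101 → c = 1100100, weight = 3.
  m = 1101 → c = 0101010, weight = 3.
  m = 0011 → c = 0001001, weight = 2.
  m = 1011 → c = 1000111, weight = 4.
  m = 0111 → c = 1101110, weight = 5.
  m = 1111 → c = 0100000, weight = 1.
Tally weights:
  weight 0: 1 codewords.
  weight 1: 1 codewords.
  weight 2: 4 codewords.
  weight 3: 4 codewords.
  weight 4: 3 codewords.
  weight 5: 3 codewords.
Minimum distance d = smallest w > 0 with A_w > 0 = 1.
Sanity: Σ A_w = 16 = 2^4 = 16 ✓.


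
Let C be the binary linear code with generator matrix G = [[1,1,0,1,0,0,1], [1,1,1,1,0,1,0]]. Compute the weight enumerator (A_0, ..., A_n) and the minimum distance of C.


Weight distribution: A_0 = 1, A_3 = 1, A_4 = 1, A_5 = 1. Minimum distance d = 3.

Enumerate all 2^2 = 4 messages m ∈ F_2^2.
For each, compute codeword c = mG in F_2^7, then tally its weight.
  m = 00 → c = 0000000, weight = 0.
  m = 10 → c = 1101001, weight = 4.
  m = 01 → c = 1111010, weight = 5.
  m = 11 → c = 0010011, weight = 3.
Tally weights:
  weight 0: 1 codewords.
  weight 3: 1 codewords.
  weight 4: 1 codewords.
  weight 5: 1 codewords.
Minimum distance d = smallest w > 0 with A_w > 0 = 3.
Sanity: Σ A_w = 4 = 2^2 = 4 ✓.


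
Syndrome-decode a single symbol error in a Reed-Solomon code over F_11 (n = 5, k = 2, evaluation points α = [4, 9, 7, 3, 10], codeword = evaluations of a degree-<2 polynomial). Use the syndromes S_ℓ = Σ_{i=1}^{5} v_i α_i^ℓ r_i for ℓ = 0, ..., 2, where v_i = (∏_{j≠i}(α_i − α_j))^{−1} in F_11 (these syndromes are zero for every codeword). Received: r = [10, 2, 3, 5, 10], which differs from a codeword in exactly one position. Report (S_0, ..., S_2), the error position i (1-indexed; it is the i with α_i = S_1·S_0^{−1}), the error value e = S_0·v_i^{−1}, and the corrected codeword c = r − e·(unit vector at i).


S = (5, 6, 5), error at position 5, error magnitude e = 3, c = [10, 2, 3, 5, 7].

Step 1: column multipliers v_i = (∏_{j≠i}(α_i − α_j))^{−1} mod 11.
  i = 1 (α = 4): (4−9)(4−7)(4−3)(4−10) = (−5)·(−3)·1·(−6) = −90 ≡ 9, so v_1 = 9^{−1} = 5 (mod 11).
  i = 2 (α = 9): (9−4)(9−7)(9−3)(9−10) = 5·2·6·(−1) = −60 ≡ 6, so v_2 = 6^{−1} = 2 (mod 11).
  i = 3 (α = 7): (7−4)(7−9)(7−3)(7−10) = 3·(−2)·4·(−3) = 72 ≡ 6, so v_3 = 6^{−1} = 2 (mod 11).
  i = 4 (α = 3): (3−4)(3−9)(3−7)(3−10) = (−1)·(−6)·(−4)·(−7) = 168 ≡ 3, so v_4 = 3^{−1} = 4 (mod 11).
  i = 5 (α = 10): (10−4)(10−9)(10−7)(10−3) = 6·1·3·7 = 126 ≡ 5, so v_5 = 5^{−1} = 9 (mod 11).
  v = [5, 2, 2, 4, 9].
Step 2: syndromes of r = [10, 2, 3, 5, 10] (all sums mod 11).
  S_0 = Σ v_i r_i = 5·10 + 2·2 + 2·3 + 4·5 + 9·10 = 170 ≡ 5.
  S_1 = Σ v_i α_i r_i = 5·4·10 + 2·9·2 + 2·7·3 + 4·3·5 + 9·10·10 = 1238 ≡ 6.
  α_i^2 mod 11 = [5, 4, 5, 9, 1].
  S_2 = Σ v_i α_i^2 r_i = 5·5·10 + 2·4·2 + 2·5·3 + 4·9·5 + 9·1·10 = 566 ≡ 5.
  S = (5, 6, 5) ≠ 0, so r is not a codeword (an error is present).
Step 3: locate the error. For a single error e at position i, S_ℓ = v_i·e·α_i^ℓ, so α_err = S_1/S_0.
  S_0^{−1} = 5^{−1} = 9 (mod 11), so α_err = 6·9 = 54 ≡ 10 = α_5. Error position i = 5.
  Consistency check: S_2/S_1 = 5·2 = 10 ≡ 10 = α_err ✓ (single-error assumption holds).
Step 4: error magnitude e = S_0/v_5 = S_0·∏_{j≠5}(α_5 − α_j) = 5·5 = 25 ≡ 3 (mod 11).
Step 5: correct position 5: c_5 = r_5 − e = 10 − 3 ≡ 7 (mod 11). Hence c = [10, 2, 3, 5, 7].
  Check: interpolating c through the α_i gives m(x) = 1 + 5·x (degree < 2) with m(α_i) = c_i for every i, so c is indeed a codeword.


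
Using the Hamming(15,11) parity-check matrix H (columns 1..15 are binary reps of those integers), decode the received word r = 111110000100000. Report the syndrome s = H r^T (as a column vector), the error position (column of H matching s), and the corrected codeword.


s = (1, 0, 1, 1)^T, error position = 11, corrected codeword c = 111110000110000

Compute s = H r^T mod 2 one row at a time:
  s_1 = 0 + 0 + 1 + 0 + 0 + 0 + 0 + 0 = 1 ≡ 1 (mod 2).
  s_2 = 1 + 1 + 0 + 0 + 0 + 0 + 0 + 0 = 2 ≡ 0 (mod 2).
  s_3 = 1 + 1 + 0 + 0 + 1 + 0 + 0 + 0 = 3 ≡ 1 (mod 2).
  s_4 = 1 + 1 + 1 + 0 + 0 + 0 + 0 + 0 = 3 ≡ 1 (mod 2).
s = (1, 0, 1, 1)^T — this equals column 11 of H (binary 1011), so error is at position 11.
Correct: flip bit 11 of r = 111110000100000 to get c = 111110000110000.


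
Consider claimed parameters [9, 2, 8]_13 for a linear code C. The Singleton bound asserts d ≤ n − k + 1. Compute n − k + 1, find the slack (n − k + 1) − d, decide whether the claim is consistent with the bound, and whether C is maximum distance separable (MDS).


Singleton RHS = n − k + 1 = 8, slack = 0, bound satisfied, MDS.

Singleton bound: d ≤ n − k + 1.
Here n = 9, k = 2, so n − k + 1 = 8.
Given d = 8, check d ≤ 8: YES.
Slack = (n − k + 1) − d = 0.
The code is MDS (slack = 0).
Description: the claimed parameters are [9, 2, 8]_13; such a code would be MDS (meets Singleton bound).


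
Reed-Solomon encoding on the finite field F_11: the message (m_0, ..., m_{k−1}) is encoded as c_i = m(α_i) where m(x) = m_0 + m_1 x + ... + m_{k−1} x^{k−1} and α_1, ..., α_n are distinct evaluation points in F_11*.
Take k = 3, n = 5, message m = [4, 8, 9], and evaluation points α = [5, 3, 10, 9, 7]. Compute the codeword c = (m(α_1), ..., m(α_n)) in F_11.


c = [5, 10, 5, 2, 6]

Message polynomial: m(x) = 4 + 8·x + 9·x^2 (mod 11).
For each evaluation point α_i, compute m(α_i) mod 11:
  α_1 = 5: Horner steps 9 → 9 → 5, so m(5) = 5.
  α_2 = 3: Horner steps 9 → 2 → 10, so m(3) = 10.
  α_3 = 10: Horner steps 9 → 10 → 5, so m(10) = 5.
  α_4 = 9: Horner steps 9 → 1 → 2, so m(9) = 2.
  α_5 = 7: Horner steps 9 → 5 → 6, so m(7) = 6.
Codeword c = [5, 10, 5, 2, 6] ∈ F_11^5.


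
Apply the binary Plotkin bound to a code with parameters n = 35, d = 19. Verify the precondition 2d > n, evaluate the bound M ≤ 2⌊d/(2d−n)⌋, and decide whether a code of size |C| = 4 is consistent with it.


Plotkin bound M ≤ 12; given |C| = 4 ≤ bound (satisfied).

Check applicability: 2d = 38, n = 35.
2d − n = 3 > 0, so Plotkin applies.
Compute d/(2d−n) = 19/3 ≈ 6.3333.
⌊d/(2d−n)⌋ = 6.
Plotkin bound: M ≤ 2·6 = 12.
Given |C| = 4, check: satisfied.
This |C| is below the Plotkin bound.


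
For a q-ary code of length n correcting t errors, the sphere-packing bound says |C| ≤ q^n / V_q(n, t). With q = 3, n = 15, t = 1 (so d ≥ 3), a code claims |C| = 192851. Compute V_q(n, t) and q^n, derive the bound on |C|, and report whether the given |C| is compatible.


V_q(n, t) = 31, q^n = 14348907, Hamming bound = 462867, |C| = 192851 ≤ bound (satisfied).

Step 1: Compute V_q(n, t) = Σ_{j=0}^1 C(n, j) (q−1)^j.
  j = 0: C(15,0)·(2)^0 = 1·1 = 1.
  j = 1: C(15,1)·(2)^1 = 15·2 = 30.
  V_q(n, t) = 1 + 30 = 31.
Step 2: q^n = 3^15 = 14348907.
Step 3: Hamming bound ⌊q^n / V_q(n,t)⌋ = ⌊14348907/31⌋ = 462867.
Step 4: Compare |C| = 192851 to 462867: satisfied.
The claimed |C| lies below the Hamming bound.


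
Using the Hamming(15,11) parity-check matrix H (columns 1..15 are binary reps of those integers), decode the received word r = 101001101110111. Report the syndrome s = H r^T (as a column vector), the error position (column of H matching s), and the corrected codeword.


s = (0, 1, 1, 1)^T, error position = 7, corrected codeword c = 101001001110111

Compute s = H r^T mod 2 one row at a time:
  s_1 = 0 + 1 + 1 + 1 + 0 + 1 + 1 + 1 = 6 ≡ 0 (mod 2).
  s_2 = 0 + 0 + 1 + 1 + 0 + 1 + 1 + 1 = 5 ≡ 1 (mod 2).
  s_3 = 0 + 1 + 1 + 1 + 1 + 1 + 1 + 1 = 7 ≡ 1 (mod 2).
  s_4 = 1 + 1 + 0 + 1 + 1 + 1 + 1 + 1 = 7 ≡ 1 (mod 2).
s = (0, 1, 1, 1)^T — this equals column 7 of H (binary 0111), so error is at position 7.
Correct: flip bit 7 of r = 101001101110111 to get c = 101001001110111.


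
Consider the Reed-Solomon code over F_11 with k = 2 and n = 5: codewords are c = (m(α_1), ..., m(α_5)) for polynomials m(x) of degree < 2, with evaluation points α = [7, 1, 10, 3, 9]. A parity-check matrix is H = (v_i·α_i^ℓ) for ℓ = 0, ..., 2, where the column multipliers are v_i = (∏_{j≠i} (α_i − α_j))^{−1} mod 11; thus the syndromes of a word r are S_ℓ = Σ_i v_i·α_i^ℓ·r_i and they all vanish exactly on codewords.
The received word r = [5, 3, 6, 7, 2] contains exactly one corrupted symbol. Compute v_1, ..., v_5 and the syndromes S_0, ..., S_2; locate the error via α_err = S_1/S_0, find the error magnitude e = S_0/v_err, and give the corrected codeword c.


S = (8, 2, 6), error at position 4, error magnitude e = 7, c = [5, 3, 6, 0, 2].

Step 1: column multipliers v_i = (∏_{j≠i}(α_i − α_j))^{−1} mod 11.
  i = 1 (α = 7): (7−1)(7−10)(7−3)(7−9) = 6·(−3)·4·(−2) = 144 ≡ 1, so v_1 = 1^{−1} = 1 (mod 11).
  i = 2 (α = 1): (1−7)(1−10)(1−3)(1−9) = (−6)·(−9)·(−2)·(−8) = 864 ≡ 6, so v_2 = 6^{−1} = 2 (mod 11).
  i = 3 (α = 10): (10−7)(10−1)(10−3)(10−9) = 3·9·7·1 = 189 ≡ 2, so v_3 = 2^{−1} = 6 (mod 11).
  i = 4 (α = 3): (3−7)(3−1)(3−10)(3−9) = (−4)·2·(−7)·(−6) = −336 ≡ 5, so v_4 = 5^{−1} = 9 (mod 11).
  i = 5 (α = 9): (9−7)(9−1)(9−10)(9−3) = 2·8·(−1)·6 = −96 ≡ 3, so v_5 = 3^{−1} = 4 (mod 11).
  v = [1, 2, 6, 9, 4].
Step 2: syndromes of r = [5, 3, 6, 7, 2] (all sums mod 11).
  S_0 = Σ v_i r_i = 1·5 + 2·3 + 6·6 + 9·7 + 4·2 = 118 ≡ 8.
  S_1 = Σ v_i α_i r_i = 1·7·5 + 2·1·3 + 6·10·6 + 9·3·7 + 4·9·2 = 662 ≡ 2.
  α_i^2 mod 11 = [5, 1, 1, 9, 4].
  S_2 = Σ v_i α_i^2 r_i = 1·5·5 + 2·1·3 + 6·1·6 + 9·9·7 + 4·4·2 = 666 ≡ 6.
  S = (8, 2, 6) ≠ 0, so r is not a codeword (an error is present).
Step 3: locate the error. For a single error e at position i, S_ℓ = v_i·e·α_i^ℓ, so α_err = S_1/S_0.
  S_0^{−1} = 8^{−1} = 7 (mod 11), so α_err = 2·7 = 14 ≡ 3 = α_4. Error position i = 4.
  Consistency check: S_2/S_1 = 6·6 = 36 ≡ 3 = α_err ✓ (single-error assumption holds).
Step 4: error magnitude e = S_0/v_4 = S_0·∏_{j≠4}(α_4 − α_j) = 8·5 = 40 ≡ 7 (mod 11).
Step 5: correct position 4: c_4 = r_4 − e = 7 − 7 ≡ 0 (mod 11). Hence c = [5, 3, 6, 0, 2].
  Check: interpolating c through the α_i gives m(x) = 10 + 4·x (degree < 2) with m(α_i) = c_i for every i, so c is indeed a codeword.


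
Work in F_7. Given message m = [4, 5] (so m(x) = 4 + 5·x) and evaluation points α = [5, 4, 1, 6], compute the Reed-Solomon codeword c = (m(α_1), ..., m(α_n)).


c = [1, 3, 2, 6]

Message polynomial: m(x) = 4 + 5·x (mod 7).
For each evaluation point α_i, compute m(α_i) mod 7:
  α_1 = 5: Horner steps 5 → 1, so m(5) = 1.
  α_2 = 4: Horner steps 5 → 3, so m(4) = 3.
  α_3 = 1: Horner steps 5 → 2, so m(1) = 2.
  α_4 = 6: Horner steps 5 → 6, so m(6) = 6.
Codeword c = [1, 3, 2, 6] ∈ F_7^4.


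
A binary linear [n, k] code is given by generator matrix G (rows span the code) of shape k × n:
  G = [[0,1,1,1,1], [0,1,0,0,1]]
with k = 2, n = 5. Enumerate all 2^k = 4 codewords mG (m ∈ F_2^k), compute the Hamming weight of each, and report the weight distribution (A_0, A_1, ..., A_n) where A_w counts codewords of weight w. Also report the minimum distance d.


Weight distribution: A_0 = 1, A_2 = 2, A_4 = 1. Minimum distance d = 2.

Enumerate all 2^2 = 4 messages m ∈ F_2^2.
For each, compute codeword c = mG in F_2^5, then tally its weight.
  m = 00 → c = 00000, weight = 0.
  m = 10 → c = 01111, weight = 4.
  m = 01 → c = 01001, weight = 2.
  m = 11 → c = 00110, weight = 2.
Tally weights:
  weight 0: 1 codewords.
  weight 2: 2 codewords.
  weight 4: 1 codewords.
Minimum distance d = smallest w > 0 with A_w > 0 = 2.
Sanity: Σ A_w = 4 = 2^2 = 4 ✓.


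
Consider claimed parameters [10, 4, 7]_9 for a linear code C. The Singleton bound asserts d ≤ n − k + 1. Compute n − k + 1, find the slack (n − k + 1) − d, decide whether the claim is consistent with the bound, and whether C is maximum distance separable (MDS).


Singleton RHS = n − k + 1 = 7, slack = 0, bound satisfied, MDS.

Singleton bound: d ≤ n − k + 1.
Here n = 10, k = 4, so n − k + 1 = 7.
Given d = 7, check d ≤ 7: YES.
Slack = (n − k + 1) − d = 0.
The code is MDS (slack = 0).
Description: the claimed parameters are [10, 4, 7]_9; such a code would be MDS (meets Singleton bound).


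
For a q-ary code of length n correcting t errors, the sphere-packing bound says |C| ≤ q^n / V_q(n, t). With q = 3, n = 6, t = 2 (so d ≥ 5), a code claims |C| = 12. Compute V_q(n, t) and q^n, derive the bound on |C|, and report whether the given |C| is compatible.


V_q(n, t) = 73, q^n = 729, Hamming bound = 9, |C| = 12 > bound (violated).

Step 1: Compute V_q(n, t) = Σ_{j=0}^2 C(n, j) (q−1)^j.
  j = 0: C(6,0)·(2)^0 = 1·1 = 1.
  j = 1: C(6,1)·(2)^1 = 6·2 = 12.
  j = 2: C(6,2)·(2)^2 = 15·4 = 60.
  V_q(n, t) = 1 + 12 + 60 = 73.
Step 2: q^n = 3^6 = 729.
Step 3: Hamming bound ⌊q^n / V_q(n,t)⌋ = ⌊729/73⌋ = 9.
Step 4: Compare |C| = 12 to 9: violated.
The claimed |C| lies above the Hamming bound, so no 3-ary code of length 6 with d ≥ 5 can have 12 codewords.
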